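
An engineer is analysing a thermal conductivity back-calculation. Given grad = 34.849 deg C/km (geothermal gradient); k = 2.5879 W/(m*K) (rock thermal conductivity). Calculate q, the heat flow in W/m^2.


q = k * grad / 1000
q = 2.5879 * 34.849 / 1000
q = 0.090186 W/m^2


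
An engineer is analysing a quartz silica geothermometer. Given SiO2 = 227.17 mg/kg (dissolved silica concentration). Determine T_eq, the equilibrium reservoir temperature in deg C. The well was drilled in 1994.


T_eq = 1309 / (5.19 - log10(SiO2)) - 273.15
T_eq = 1309 / (5.19 - log10(227.17)) - 273.15
T_eq = 188.80 deg C


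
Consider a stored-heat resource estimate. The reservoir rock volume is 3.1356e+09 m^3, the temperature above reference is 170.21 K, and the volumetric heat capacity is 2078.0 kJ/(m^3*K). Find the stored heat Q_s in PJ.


Q_s = Vr * rhoc * dT / 1e12
Q_s = 3.1356e+09 * 2078.0 * 170.21 / 1e12
Q_s = 1109.1 PJ


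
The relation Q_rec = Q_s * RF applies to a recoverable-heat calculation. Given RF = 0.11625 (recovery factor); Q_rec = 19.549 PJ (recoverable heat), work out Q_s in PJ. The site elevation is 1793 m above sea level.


Q_s = Q_rec / RF
Q_s = 19.549 / 0.11625
Q_s = 168.16 PJ


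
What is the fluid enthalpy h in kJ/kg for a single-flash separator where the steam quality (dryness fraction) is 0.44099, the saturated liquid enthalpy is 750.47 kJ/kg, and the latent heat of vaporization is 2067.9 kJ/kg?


h = hf + x * hfg
h = 750.47 + 0.44099 * 2067.9
h = 1662.4 kJ/kg


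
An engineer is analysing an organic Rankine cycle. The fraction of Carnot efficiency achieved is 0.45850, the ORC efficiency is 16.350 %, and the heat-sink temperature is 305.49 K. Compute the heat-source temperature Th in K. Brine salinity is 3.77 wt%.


Th = Tc / (1 - (eta_orc/100)/f)
Th = 305.49 / (1 - (16.350/100)/0.45850)
Th = 474.80 K


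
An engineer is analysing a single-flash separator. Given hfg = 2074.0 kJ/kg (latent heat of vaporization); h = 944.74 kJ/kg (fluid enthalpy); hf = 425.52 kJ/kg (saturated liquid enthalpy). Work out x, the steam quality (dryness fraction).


x = (h - hf) / hfg
x = (944.74 - 425.52) / 2074.0
x = 0.25035


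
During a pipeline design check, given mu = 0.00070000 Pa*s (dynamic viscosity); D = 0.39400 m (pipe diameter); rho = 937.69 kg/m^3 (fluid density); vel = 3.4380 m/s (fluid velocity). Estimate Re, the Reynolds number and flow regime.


Step 1: Re = rho*vel*D/mu = 937.69*3.438*0.394/0.0007 = 1.8145e+06
Step 2: Re = 1.8145e+06 > 4000, so flow is turbulent.
Re = 1.8145e+06 (turbulent)


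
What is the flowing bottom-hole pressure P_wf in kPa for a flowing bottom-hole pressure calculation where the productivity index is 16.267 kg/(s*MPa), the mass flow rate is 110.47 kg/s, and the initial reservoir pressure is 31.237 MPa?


P_wf = P_i - mdot / PI
P_wf = 31.237 - 110.47 / 16.267
P_wf = 24.44595 MPa
Convert: 24.44595 MPa * 1000.0 = 24446 kPa
P_wf = 24446 kPa


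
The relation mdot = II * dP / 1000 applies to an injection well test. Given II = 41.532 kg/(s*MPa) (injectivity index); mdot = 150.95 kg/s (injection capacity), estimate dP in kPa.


dP = mdot * 1000 / II
dP = 150.95 * 1000 / 41.532
dP = 3634.5 kPa


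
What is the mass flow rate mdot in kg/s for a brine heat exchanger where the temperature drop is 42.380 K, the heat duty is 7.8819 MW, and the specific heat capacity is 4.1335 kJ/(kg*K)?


mdot = Q * 1000 / (cp * dT)
mdot = 7.8819 * 1000 / (4.1335 * 42.380)
mdot = 44.994 kg/s


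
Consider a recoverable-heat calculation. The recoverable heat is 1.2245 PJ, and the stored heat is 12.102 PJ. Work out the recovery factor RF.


RF = Q_rec / Q_s
RF = 1.2245 / 12.102
RF = 0.10118


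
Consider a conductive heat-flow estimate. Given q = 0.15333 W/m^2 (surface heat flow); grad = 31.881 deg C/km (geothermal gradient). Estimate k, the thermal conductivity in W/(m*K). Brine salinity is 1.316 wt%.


k = q * 1000 / grad
k = 0.15333 * 1000 / 31.881
k = 4.8094 W/(m*K)


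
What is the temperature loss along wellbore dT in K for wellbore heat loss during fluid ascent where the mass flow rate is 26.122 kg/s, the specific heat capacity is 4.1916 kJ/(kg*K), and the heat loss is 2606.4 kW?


dT = Q_loss / (mdot * cp)
dT = 2606.4 / (26.122 * 4.1916)
dT = 23.804 K


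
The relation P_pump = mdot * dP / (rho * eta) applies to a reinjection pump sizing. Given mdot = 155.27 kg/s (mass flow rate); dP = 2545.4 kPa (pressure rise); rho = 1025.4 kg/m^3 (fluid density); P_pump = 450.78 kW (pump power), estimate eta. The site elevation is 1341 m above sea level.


eta = mdot * dP / (rho * P_pump)
eta = 155.27 * 2545.4 / (1025.4 * 450.78)
eta = 0.85504


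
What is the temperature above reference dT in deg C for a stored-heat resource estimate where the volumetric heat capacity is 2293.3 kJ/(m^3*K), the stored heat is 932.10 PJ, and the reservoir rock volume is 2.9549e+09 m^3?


dT = Q_s * 1e12 / (Vr * rhoc)
dT = 932.10 * 1e12 / (2.9549e+09 * 2293.3)
dT = 137.5494 K
Convert (temperature difference, 1 K = 1 deg C): 137.5494 K = 137.5494 deg C
dT = 137.55 deg C


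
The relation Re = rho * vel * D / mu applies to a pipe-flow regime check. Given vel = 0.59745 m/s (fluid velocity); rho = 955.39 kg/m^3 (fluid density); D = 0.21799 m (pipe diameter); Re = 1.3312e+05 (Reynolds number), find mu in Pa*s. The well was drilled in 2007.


mu = rho * vel * D / Re
mu = 955.39 * 0.59745 * 0.21799 / 1.3312e+05
mu = 0.00093471 Pa*s


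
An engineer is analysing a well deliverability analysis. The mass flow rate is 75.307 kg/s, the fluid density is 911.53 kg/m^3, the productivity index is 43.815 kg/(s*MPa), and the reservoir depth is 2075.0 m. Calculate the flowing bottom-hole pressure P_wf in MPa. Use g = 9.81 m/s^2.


Step 1: P_i = rho*g*h/1e6 = 911.53*9.81*2075.0/1e6 = 18.55488 MPa
Step 2: P_wf = P_i - mdot/PI = 18.55488 - 75.307/43.815 = 16.836 MPa
P_wf = 16.836 MPa


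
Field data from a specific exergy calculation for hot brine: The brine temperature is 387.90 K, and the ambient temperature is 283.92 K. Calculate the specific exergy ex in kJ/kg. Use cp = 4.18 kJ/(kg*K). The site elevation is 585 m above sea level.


ex = cp * ((T_b - T_0) - T_0 * ln(T_b/T_0))
ex = 4.18 * ((387.90 - 283.92) - 283.92 * ln(387.90/283.92))
ex = 64.294 kJ/kg


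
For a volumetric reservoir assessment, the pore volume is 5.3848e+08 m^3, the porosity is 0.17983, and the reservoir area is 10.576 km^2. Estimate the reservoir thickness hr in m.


hr = Vp / (A * 1e6 * phi)
hr = 5.3848e+08 / (10.576 * 1e6 * 0.17983)
hr = 283.13 m


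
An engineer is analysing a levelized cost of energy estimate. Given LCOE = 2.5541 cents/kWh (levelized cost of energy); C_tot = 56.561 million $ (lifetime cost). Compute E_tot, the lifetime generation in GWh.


E_tot = C_tot / LCOE * 100
E_tot = 56.561 / 2.5541 * 100
E_tot = 2214.5 GWh


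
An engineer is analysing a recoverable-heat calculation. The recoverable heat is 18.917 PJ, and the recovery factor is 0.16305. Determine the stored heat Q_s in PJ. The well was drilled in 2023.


Q_s = Q_rec / RF
Q_s = 18.917 / 0.16305
Q_s = 116.02 PJ


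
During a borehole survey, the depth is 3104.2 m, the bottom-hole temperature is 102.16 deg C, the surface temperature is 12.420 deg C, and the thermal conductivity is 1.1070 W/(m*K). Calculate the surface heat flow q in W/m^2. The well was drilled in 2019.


Step 1: grad = (T_d - T_surf)/d * 1000 = (102.16 - 12.42)/3104.2 * 1000 = 28.90922 deg C/km
Step 2: q = k * grad / 1000 = 1.107 * 28.90922 / 1000 = 0.032003 W/m^2
q = 0.032003 W/m^2


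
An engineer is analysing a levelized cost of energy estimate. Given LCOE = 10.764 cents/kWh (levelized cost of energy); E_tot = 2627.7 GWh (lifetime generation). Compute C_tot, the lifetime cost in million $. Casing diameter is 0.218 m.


C_tot = LCOE / 100 * E_tot
C_tot = 10.764 / 100 * 2627.7
C_tot = 282.85 million $


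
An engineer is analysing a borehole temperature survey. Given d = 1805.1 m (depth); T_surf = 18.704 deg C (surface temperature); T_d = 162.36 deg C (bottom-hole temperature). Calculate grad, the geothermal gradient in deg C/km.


grad = (T_d - T_surf) / d * 1000
grad = (162.36 - 18.704) / 1805.1 * 1000
grad = 79.583 deg C/km


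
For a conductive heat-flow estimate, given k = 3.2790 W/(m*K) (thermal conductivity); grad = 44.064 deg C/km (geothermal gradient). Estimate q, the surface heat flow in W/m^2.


q = k * grad / 1000
q = 3.2790 * 44.064 / 1000
q = 0.14449 W/m^2


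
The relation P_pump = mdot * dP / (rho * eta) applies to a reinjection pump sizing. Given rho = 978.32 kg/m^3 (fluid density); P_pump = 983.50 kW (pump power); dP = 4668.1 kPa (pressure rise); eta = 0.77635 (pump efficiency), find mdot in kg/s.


mdot = P_pump * rho * eta / dP
mdot = 983.50 * 978.32 * 0.77635 / 4668.1
mdot = 160.02 kg/s


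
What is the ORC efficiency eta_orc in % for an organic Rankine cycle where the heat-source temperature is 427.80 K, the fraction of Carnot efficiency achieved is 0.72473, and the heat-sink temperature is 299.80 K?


eta_orc = (1 - Tc/Th) * f * 100
eta_orc = (1 - 299.80/427.80) * 0.72473 * 100
eta_orc = 21.684 %


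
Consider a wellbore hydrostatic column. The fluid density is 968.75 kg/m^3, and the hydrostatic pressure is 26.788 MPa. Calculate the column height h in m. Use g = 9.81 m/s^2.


h = P * 1e6 / (g * rho)
h = 26.788 * 1e6 / (9.81 * 968.75)
h = 2818.8 m


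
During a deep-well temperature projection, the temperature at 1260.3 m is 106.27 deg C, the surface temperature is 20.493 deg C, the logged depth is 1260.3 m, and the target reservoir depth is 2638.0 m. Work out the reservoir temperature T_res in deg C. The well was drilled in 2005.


Step 1: grad = (T_d1 - T_surf)/d1 * 1000 = (106.27 - 20.493)/1260.3 * 1000 = 68.06078 deg C/km
Step 2: T_res = T_surf + grad*d2/1000 = 20.493 + 68.06078*2638.0/1000 = 200.04 deg C
T_res = 200.04 deg C


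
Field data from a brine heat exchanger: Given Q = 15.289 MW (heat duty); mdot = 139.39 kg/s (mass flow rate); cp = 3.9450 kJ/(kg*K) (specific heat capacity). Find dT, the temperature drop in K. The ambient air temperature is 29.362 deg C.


dT = Q * 1000 / (mdot * cp)
dT = 15.289 * 1000 / (139.39 * 3.9450)
dT = 27.804 K


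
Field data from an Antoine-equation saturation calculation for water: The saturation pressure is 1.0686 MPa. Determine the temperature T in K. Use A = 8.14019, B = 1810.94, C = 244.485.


T = B / (A - log10(P_sat * 760 / 0.101325)) - C
T = 1810.94 / (8.14019 - log10(1.0686 * 760 / 0.101325)) - 244.485
T = 182.9988 deg C
Convert to K: 182.9988 + 273.15 = 456.15 K
T = 456.15 K


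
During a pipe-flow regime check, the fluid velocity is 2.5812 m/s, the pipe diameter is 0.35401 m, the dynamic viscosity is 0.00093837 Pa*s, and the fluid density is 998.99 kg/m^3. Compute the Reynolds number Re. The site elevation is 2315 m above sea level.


Re = rho * vel * D / mu
Re = 998.99 * 2.5812 * 0.35401 / 0.00093837
Re = 9.7280e+05


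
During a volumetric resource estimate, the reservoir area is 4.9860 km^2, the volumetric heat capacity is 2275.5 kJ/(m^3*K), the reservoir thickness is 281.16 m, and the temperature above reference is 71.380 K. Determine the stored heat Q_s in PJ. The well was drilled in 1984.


Step 1: Vr = A*1e6*hr = 4.986*1e6*281.16 = 1.401864e+09 m^3
Step 2: Q_s = Vr*rhoc*dT/1e12 = 1.401864e+09*2275.5*71.38/1e12 = 227.70 PJ
Q_s = 227.70 PJ


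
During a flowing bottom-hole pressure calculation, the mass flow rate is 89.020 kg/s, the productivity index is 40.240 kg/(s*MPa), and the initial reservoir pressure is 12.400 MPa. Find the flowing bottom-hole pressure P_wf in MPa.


P_wf = P_i - mdot / PI
P_wf = 12.400 - 89.020 / 40.240
P_wf = 10.188 MPa


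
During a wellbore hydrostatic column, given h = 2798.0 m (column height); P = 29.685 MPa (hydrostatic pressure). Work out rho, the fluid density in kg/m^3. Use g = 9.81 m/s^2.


rho = P * 1e6 / (g * h)
rho = 29.685 * 1e6 / (9.81 * 2798.0)
rho = 1081.5 kg/m^3


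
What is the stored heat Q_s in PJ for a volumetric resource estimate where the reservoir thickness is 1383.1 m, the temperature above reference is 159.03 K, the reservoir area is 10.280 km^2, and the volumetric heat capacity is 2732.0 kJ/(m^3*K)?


Step 1: Vr = A*1e6*hr = 10.28*1e6*1383.1 = 1.421827e+10 m^3
Step 2: Q_s = Vr*rhoc*dT/1e12 = 1.421827e+10*2732.0*159.03/1e12 = 6177.4 PJ
Q_s = 6177.4 PJ


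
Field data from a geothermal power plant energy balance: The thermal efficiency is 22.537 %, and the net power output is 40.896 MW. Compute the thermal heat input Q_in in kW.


Q_in = W_net / (eta / 100)
Q_in = 40.896 / (22.537 / 100)
Q_in = 181.4616 MW
Convert: 181.4616 MW * 1000.0 = 1.8146e+05 kW
Q_in = 1.8146e+05 kW


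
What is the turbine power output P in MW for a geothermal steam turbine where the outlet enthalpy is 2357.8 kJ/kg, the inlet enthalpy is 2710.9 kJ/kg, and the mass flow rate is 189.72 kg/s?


P = mdot * (h_in - h_out) / 1000
P = 189.72 * (2710.9 - 2357.8) / 1000
P = 66.990 MW


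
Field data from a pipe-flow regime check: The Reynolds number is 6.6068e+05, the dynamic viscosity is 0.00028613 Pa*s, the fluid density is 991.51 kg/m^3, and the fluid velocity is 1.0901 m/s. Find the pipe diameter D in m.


D = Re * mu / (rho * vel)
D = 6.6068e+05 * 0.00028613 / (991.51 * 1.0901)
D = 0.17490 m


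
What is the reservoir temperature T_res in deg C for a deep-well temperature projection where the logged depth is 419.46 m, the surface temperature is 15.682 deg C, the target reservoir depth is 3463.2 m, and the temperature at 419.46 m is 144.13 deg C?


Step 1: grad = (T_d1 - T_surf)/d1 * 1000 = (144.13 - 15.682)/419.46 * 1000 = 306.2223 deg C/km
Step 2: T_res = T_surf + grad*d2/1000 = 15.682 + 306.2223*3463.2/1000 = 1076.2 deg C
T_res = 1076.2 deg C


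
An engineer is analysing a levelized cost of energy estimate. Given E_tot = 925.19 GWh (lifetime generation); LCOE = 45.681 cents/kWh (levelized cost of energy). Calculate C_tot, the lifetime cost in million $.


C_tot = LCOE / 100 * E_tot
C_tot = 45.681 / 100 * 925.19
C_tot = 422.64 million $


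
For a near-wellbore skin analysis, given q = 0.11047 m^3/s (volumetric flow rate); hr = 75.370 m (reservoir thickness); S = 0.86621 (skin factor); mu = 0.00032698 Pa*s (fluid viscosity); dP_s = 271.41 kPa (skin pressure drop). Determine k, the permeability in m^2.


k = S*q*mu / (2*pi*dP_s*1000*hr)
k = 0.86621*0.11047*0.00032698 / (2*pi*271.41*1000*75.370)
k = 2.4344e-13 m^2


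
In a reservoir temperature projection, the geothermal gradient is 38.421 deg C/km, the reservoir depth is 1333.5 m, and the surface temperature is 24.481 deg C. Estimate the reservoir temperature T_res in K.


T_res = T_surf + grad * d / 1000
T_res = 24.481 + 38.421 * 1333.5 / 1000
T_res = 75.71540 deg C
Convert to K: 75.71540 + 273.15 = 348.87 K
T_res = 348.87 K


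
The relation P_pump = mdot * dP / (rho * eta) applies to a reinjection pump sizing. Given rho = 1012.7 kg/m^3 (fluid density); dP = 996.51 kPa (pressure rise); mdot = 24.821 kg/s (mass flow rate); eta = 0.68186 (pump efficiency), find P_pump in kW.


P_pump = mdot * dP / (rho * eta)
P_pump = 24.821 * 996.51 / (1012.7 * 0.68186)
P_pump = 35.820 kW


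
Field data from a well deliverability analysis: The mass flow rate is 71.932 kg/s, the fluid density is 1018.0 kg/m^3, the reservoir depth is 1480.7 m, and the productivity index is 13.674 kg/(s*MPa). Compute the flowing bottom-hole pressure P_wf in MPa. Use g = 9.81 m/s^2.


Step 1: P_i = rho*g*h/1e6 = 1018.0*9.81*1480.7/1e6 = 14.78713 MPa
Step 2: P_wf = P_i - mdot/PI = 14.78713 - 71.932/13.674 = 9.5266 MPa
P_wf = 9.5266 MPa


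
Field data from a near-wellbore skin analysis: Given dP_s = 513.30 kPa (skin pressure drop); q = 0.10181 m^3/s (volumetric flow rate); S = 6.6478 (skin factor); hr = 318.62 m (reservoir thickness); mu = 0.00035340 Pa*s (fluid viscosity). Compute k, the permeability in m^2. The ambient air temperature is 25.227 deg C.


k = S*q*mu / (2*pi*dP_s*1000*hr)
k = 6.6478*0.10181*0.00035340 / (2*pi*513.30*1000*318.62)
k = 2.3276e-13 m^2


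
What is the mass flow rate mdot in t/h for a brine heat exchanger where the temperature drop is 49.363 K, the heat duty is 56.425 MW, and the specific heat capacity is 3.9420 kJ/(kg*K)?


mdot = Q * 1000 / (cp * dT)
mdot = 56.425 * 1000 / (3.9420 * 49.363)
mdot = 289.9702 kg/s
Convert: 289.9702 kg/s * 3.6 = 1043.9 t/h
mdot = 1043.9 t/h


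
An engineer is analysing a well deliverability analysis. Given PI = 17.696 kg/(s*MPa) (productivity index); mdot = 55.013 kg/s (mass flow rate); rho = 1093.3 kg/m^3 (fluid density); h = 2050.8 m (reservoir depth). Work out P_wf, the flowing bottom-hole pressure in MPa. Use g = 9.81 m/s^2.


Step 1: P_i = rho*g*h/1e6 = 1093.3*9.81*2050.8/1e6 = 21.99539 MPa
Step 2: P_wf = P_i - mdot/PI = 21.99539 - 55.013/17.696 = 18.887 MPa
P_wf = 18.887 MPa


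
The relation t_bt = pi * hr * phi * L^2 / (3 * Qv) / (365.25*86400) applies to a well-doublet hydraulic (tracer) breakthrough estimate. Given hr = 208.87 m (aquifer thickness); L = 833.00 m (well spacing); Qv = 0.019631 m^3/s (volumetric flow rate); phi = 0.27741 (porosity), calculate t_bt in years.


t_bt = pi * hr * phi * L^2 / (3 * Qv) / (365.25*86400)
t_bt = pi * 208.87 * 0.27741 * 833.00^2 / (3 * 0.019631) / (365.25*86400)
t_bt = 67.963 years


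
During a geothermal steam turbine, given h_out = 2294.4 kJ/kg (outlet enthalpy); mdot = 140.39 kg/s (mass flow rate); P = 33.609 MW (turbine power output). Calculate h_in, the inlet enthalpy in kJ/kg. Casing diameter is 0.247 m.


h_in = h_out + P * 1000 / mdot
h_in = 2294.4 + 33.609 * 1000 / 140.39
h_in = 2533.8 kJ/kg


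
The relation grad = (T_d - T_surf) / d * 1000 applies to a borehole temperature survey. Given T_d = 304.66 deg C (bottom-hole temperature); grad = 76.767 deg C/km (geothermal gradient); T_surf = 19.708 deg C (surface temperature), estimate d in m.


d = (T_d - T_surf) / grad * 1000
d = (304.66 - 19.708) / 76.767 * 1000
d = 3711.9 m


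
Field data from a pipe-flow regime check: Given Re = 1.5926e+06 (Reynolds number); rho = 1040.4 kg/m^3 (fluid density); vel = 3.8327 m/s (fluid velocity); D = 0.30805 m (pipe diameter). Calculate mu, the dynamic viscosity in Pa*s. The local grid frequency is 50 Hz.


mu = rho * vel * D / Re
mu = 1040.4 * 3.8327 * 0.30805 / 1.5926e+06
mu = 0.00077129 Pa*s


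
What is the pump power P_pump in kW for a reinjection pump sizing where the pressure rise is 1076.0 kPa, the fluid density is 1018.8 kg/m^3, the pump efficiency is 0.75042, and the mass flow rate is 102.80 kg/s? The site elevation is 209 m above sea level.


P_pump = mdot * dP / (rho * eta)
P_pump = 102.80 * 1076.0 / (1018.8 * 0.75042)
P_pump = 144.68 kW


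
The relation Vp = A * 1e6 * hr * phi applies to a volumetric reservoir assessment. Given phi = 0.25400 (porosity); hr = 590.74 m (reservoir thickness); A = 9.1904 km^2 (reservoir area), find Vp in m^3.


Vp = A * 1e6 * hr * phi
Vp = 9.1904 * 1e6 * 590.74 * 0.25400
Vp = 1.3790e+09 m^3


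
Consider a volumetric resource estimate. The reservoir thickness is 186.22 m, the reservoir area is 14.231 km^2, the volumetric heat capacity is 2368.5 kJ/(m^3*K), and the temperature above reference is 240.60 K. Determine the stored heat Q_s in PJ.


Step 1: Vr = A*1e6*hr = 14.231*1e6*186.22 = 2.650097e+09 m^3
Step 2: Q_s = Vr*rhoc*dT/1e12 = 2.650097e+09*2368.5*240.6/1e12 = 1510.2 PJ
Q_s = 1510.2 PJ


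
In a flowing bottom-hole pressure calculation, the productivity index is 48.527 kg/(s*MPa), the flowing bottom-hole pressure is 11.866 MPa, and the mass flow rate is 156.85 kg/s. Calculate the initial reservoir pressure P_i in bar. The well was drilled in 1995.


P_i = P_wf + mdot / PI
P_i = 11.866 + 156.85 / 48.527
P_i = 15.09822 MPa
Convert: 15.09822 MPa * 10.0 = 150.98 bar
P_i = 150.98 bar


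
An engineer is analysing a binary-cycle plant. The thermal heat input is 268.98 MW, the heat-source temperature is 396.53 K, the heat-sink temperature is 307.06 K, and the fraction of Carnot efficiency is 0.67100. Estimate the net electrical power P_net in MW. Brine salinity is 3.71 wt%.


Step 1: eta = (1 - Tc/Th)*f = (1 - 307.06/396.53)*0.671 = 0.1513993
Step 2: P_net = eta * Q_in = 0.1513993 * 268.98 = 40.723 MW
P_net = 40.723 MW


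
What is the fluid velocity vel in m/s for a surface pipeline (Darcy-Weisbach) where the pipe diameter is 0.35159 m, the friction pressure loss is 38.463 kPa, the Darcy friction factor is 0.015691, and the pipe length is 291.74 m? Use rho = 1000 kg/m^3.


vel = sqrt(dP*1000*2*D / (f*L*rho))
vel = sqrt(38.463*1000*2*0.35159 / (0.015691*291.74*1000))
vel = 2.4307 m/s


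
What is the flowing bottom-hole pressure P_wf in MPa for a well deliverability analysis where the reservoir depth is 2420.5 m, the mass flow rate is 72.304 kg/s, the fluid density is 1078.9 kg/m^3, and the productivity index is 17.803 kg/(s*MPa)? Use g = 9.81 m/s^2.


Step 1: P_i = rho*g*h/1e6 = 1078.9*9.81*2420.5/1e6 = 25.61859 MPa
Step 2: P_wf = P_i - mdot/PI = 25.61859 - 72.304/17.803 = 21.557 MPa
P_wf = 21.557 MPa


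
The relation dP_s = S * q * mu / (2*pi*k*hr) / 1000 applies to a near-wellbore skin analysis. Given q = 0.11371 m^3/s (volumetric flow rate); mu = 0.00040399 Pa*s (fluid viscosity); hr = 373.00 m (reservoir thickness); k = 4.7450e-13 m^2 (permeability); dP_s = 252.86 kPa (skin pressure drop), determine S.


S = dP_s * 1000 * 2*pi*k*hr / (q*mu)
S = 252.86 * 1000 * 2*pi*4.7450e-13*373.00 / (0.11371*0.00040399)
S = 6.1212


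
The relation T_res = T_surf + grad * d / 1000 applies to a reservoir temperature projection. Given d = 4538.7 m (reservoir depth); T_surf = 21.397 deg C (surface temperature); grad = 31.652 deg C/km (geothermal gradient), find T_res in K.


T_res = T_surf + grad * d / 1000
T_res = 21.397 + 31.652 * 4538.7 / 1000
T_res = 165.0559 deg C
Convert to K: 165.0559 + 273.15 = 438.21 K
T_res = 438.21 K


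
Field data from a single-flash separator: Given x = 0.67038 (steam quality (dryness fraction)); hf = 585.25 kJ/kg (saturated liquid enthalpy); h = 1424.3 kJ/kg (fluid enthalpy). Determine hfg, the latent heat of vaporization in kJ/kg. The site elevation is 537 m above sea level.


hfg = (h - hf) / x
hfg = (1424.3 - 585.25) / 0.67038
hfg = 1251.6 kJ/kg


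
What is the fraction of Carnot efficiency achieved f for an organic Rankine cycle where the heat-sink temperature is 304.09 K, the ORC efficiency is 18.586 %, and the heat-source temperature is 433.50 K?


f = (eta_orc/100) / (1 - Tc/Th)
f = (18.586/100) / (1 - 304.09/433.50)
f = 0.62260


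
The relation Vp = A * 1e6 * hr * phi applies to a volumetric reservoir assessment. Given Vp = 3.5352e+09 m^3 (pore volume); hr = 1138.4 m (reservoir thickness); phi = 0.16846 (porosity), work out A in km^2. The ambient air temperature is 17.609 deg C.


A = Vp / (1e6 * hr * phi)
A = 3.5352e+09 / (1e6 * 1138.4 * 0.16846)
A = 18.434 km^2


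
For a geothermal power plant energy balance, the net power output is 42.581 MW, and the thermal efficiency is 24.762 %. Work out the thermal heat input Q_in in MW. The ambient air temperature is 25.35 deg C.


Q_in = W_net / (eta / 100)
Q_in = 42.581 / (24.762 / 100)
Q_in = 171.96 MW


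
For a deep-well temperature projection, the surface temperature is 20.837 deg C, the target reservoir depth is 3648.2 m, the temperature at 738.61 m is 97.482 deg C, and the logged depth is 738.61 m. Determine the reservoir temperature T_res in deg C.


Step 1: grad = (T_d1 - T_surf)/d1 * 1000 = (97.482 - 20.837)/738.61 * 1000 = 103.7692 deg C/km
Step 2: T_res = T_surf + grad*d2/1000 = 20.837 + 103.7692*3648.2/1000 = 399.41 deg C
T_res = 399.41 deg C


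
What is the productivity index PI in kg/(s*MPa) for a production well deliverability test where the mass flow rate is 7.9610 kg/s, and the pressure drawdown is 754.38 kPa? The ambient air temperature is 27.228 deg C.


PI = mdot * 1000 / dP
PI = 7.9610 * 1000 / 754.38
PI = 10.553 kg/(s*MPa)


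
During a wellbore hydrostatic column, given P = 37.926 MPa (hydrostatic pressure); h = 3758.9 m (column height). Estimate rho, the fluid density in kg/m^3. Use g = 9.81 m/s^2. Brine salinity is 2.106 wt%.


rho = P * 1e6 / (g * h)
rho = 37.926 * 1e6 / (9.81 * 3758.9)
rho = 1028.5 kg/m^3


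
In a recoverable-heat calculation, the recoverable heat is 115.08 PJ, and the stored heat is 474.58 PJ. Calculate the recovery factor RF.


RF = Q_rec / Q_s
RF = 115.08 / 474.58
RF = 0.24249


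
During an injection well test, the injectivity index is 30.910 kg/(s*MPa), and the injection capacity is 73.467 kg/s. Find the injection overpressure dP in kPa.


dP = mdot * 1000 / II
dP = 73.467 * 1000 / 30.910
dP = 2376.8 kPa


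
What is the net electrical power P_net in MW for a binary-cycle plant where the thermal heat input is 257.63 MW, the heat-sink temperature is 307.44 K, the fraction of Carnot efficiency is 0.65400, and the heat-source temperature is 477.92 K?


Step 1: eta = (1 - Tc/Th)*f = (1 - 307.44/477.92)*0.654 = 0.2332899
Step 2: P_net = eta * Q_in = 0.2332899 * 257.63 = 60.102 MW
P_net = 60.102 MW


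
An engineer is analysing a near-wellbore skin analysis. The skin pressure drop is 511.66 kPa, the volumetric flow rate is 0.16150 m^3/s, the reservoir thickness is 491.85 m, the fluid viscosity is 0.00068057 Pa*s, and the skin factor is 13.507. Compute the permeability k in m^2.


k = S*q*mu / (2*pi*dP_s*1000*hr)
k = 13.507*0.16150*0.00068057 / (2*pi*511.66*1000*491.85)
k = 9.3888e-13 m^2


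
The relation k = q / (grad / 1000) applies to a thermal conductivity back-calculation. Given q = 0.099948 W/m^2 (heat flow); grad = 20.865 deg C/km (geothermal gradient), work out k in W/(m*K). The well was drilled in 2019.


k = q / (grad / 1000)
k = 0.099948 / (20.865 / 1000)
k = 4.7902 W/(m*K)


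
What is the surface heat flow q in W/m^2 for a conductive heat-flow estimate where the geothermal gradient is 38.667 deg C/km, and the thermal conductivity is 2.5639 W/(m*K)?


q = k * grad / 1000
q = 2.5639 * 38.667 / 1000
q = 0.099138 W/m^2


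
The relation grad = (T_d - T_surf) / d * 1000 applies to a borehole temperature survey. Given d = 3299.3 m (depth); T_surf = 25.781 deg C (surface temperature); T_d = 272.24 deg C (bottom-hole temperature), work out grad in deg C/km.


grad = (T_d - T_surf) / d * 1000
grad = (272.24 - 25.781) / 3299.3 * 1000
grad = 74.700 deg C/km


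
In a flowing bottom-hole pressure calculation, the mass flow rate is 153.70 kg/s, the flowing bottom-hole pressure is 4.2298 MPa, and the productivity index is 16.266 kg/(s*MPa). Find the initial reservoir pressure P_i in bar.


P_i = P_wf + mdot / PI
P_i = 4.2298 + 153.70 / 16.266
P_i = 13.67896 MPa
Convert: 13.67896 MPa * 10.0 = 136.79 bar
P_i = 136.79 bar


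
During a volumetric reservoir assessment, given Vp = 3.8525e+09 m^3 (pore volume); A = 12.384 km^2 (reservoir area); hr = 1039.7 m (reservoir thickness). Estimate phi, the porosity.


phi = Vp / (A * 1e6 * hr)
phi = 3.8525e+09 / (12.384 * 1e6 * 1039.7)
phi = 0.29921


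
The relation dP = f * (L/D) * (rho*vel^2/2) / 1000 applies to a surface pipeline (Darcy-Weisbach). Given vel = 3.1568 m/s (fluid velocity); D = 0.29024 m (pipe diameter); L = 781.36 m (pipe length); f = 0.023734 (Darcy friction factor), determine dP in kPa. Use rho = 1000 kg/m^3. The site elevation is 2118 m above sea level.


dP = f * (L/D) * (rho*vel^2/2) / 1000
dP = 0.023734 * (781.36/0.29024) * (1000*3.1568^2/2) / 1000
dP = 318.37 kPa


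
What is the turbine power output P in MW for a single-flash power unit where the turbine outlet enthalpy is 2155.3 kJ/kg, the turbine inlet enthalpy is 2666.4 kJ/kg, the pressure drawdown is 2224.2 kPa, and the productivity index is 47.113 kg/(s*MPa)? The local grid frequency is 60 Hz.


Step 1: mdot = PI * dP / 1000 = 47.113 * 2224.2 / 1000 = 104.7887 kg/s
Step 2: P = mdot*(h_in - h_out)/1000 = 104.7887*(2666.4 - 2155.3)/1000 = 53.558 MW
P = 53.558 MW


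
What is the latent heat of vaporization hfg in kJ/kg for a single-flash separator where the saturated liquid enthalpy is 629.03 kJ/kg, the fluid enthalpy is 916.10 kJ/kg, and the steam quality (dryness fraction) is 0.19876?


hfg = (h - hf) / x
hfg = (916.10 - 629.03) / 0.19876
hfg = 1444.3 kJ/kg


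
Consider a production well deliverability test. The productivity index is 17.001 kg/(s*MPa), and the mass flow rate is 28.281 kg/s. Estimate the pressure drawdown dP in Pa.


dP = mdot * 1000 / PI
dP = 28.281 * 1000 / 17.001
dP = 1663.490 kPa
Convert: 1663.490 kPa * 1000.0 = 1.6635e+06 Pa
dP = 1.6635e+06 Pa


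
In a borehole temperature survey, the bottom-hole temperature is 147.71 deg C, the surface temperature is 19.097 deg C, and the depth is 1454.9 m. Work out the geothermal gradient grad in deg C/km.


grad = (T_d - T_surf) / d * 1000
grad = (147.71 - 19.097) / 1454.9 * 1000
grad = 88.400 deg C/km


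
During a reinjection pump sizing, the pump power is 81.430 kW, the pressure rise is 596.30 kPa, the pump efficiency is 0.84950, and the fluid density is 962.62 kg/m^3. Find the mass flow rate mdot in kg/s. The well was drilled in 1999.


mdot = P_pump * rho * eta / dP
mdot = 81.430 * 962.62 * 0.84950 / 596.30
mdot = 111.67 kg/s


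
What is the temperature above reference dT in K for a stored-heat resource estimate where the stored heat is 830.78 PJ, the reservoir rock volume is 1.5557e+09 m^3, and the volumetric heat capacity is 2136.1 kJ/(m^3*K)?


dT = Q_s * 1e12 / (Vr * rhoc)
dT = 830.78 * 1e12 / (1.5557e+09 * 2136.1)
dT = 250.00 K


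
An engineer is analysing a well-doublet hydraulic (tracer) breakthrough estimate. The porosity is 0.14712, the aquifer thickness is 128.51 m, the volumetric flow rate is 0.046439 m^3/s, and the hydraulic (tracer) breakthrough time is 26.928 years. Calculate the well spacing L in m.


L = sqrt(t_bt*365.25*86400*3*Qv / (pi*hr*phi))
L = sqrt(26.928*365.25*86400*3*0.046439 / (pi*128.51*0.14712))
L = 1411.8 m


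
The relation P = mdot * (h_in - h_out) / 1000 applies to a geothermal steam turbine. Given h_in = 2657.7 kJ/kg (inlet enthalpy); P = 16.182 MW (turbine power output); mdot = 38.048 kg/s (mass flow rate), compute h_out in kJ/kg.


h_out = h_in - P * 1000 / mdot
h_out = 2657.7 - 16.182 * 1000 / 38.048
h_out = 2232.4 kJ/kg


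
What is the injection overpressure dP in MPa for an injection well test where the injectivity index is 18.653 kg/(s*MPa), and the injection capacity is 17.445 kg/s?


dP = mdot * 1000 / II
dP = 17.445 * 1000 / 18.653
dP = 935.2383 kPa
Convert: 935.2383 kPa * 0.001 = 0.93524 MPa
dP = 0.93524 MPa


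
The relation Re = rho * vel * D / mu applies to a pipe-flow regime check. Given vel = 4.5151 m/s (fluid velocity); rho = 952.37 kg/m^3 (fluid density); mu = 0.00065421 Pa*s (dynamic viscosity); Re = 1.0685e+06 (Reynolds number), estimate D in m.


D = Re * mu / (rho * vel)
D = 1.0685e+06 * 0.00065421 / (952.37 * 4.5151)
D = 0.16256 m


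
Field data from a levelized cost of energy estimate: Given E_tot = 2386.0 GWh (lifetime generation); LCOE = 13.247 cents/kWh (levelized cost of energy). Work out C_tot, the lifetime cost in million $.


C_tot = LCOE / 100 * E_tot
C_tot = 13.247 / 100 * 2386.0
C_tot = 316.07 million $


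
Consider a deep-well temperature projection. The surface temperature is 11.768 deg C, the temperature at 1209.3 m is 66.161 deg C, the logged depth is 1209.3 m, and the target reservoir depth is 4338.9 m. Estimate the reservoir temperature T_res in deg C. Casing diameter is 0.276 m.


Step 1: grad = (T_d1 - T_surf)/d1 * 1000 = (66.161 - 11.768)/1209.3 * 1000 = 44.97891 deg C/km
Step 2: T_res = T_surf + grad*d2/1000 = 11.768 + 44.97891*4338.9/1000 = 206.93 deg C
T_res = 206.93 deg C


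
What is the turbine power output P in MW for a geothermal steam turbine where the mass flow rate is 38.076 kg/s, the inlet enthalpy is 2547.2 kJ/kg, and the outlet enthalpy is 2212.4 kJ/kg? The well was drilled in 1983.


P = mdot * (h_in - h_out) / 1000
P = 38.076 * (2547.2 - 2212.4) / 1000
P = 12.748 MW


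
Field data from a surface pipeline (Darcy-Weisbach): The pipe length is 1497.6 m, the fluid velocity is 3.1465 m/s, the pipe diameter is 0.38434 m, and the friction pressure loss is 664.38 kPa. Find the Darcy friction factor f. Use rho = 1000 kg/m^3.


f = dP*1000 / ((L/D)*(rho*vel^2/2))
f = 664.38*1000 / ((1497.6/0.38434)*(1000*3.1465^2/2))
f = 0.034444


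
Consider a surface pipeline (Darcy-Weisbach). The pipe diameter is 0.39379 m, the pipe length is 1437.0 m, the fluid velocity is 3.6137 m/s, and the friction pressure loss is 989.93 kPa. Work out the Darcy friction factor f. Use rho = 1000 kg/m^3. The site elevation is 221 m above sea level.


f = dP*1000 / ((L/D)*(rho*vel^2/2))
f = 989.93*1000 / ((1437.0/0.39379)*(1000*3.6137^2/2))
f = 0.041547


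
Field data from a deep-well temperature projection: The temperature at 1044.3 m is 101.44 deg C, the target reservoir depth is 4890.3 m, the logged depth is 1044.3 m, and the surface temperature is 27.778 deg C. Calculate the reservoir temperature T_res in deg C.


Step 1: grad = (T_d1 - T_surf)/d1 * 1000 = (101.44 - 27.778)/1044.3 * 1000 = 70.53720 deg C/km
Step 2: T_res = T_surf + grad*d2/1000 = 27.778 + 70.53720*4890.3/1000 = 372.73 deg C
T_res = 372.73 deg C


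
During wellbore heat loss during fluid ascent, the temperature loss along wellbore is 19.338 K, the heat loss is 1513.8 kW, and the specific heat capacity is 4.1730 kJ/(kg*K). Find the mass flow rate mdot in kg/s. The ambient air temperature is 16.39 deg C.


mdot = Q_loss / (cp * dT)
mdot = 1513.8 / (4.1730 * 19.338)
mdot = 18.759 kg/s


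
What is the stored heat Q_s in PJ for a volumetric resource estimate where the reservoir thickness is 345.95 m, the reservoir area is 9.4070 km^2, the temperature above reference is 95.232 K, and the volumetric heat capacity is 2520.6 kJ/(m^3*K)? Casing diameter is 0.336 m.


Step 1: Vr = A*1e6*hr = 9.407*1e6*345.95 = 3.254352e+09 m^3
Step 2: Q_s = Vr*rhoc*dT/1e12 = 3.254352e+09*2520.6*95.232/1e12 = 781.18 PJ
Q_s = 781.18 PJ


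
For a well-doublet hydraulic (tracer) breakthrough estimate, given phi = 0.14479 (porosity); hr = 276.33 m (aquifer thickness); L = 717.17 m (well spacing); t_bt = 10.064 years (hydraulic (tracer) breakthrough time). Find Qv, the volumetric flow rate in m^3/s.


Qv = pi*hr*phi*L^2 / (3*t_bt*365.25*86400)
Qv = pi*276.33*0.14479*717.17^2 / (3*10.064*365.25*86400)
Qv = 0.067852 m^3/s


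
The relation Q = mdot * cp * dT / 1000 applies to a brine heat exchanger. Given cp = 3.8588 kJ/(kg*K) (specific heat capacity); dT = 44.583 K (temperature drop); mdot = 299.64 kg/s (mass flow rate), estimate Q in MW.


Q = mdot * cp * dT / 1000
Q = 299.64 * 3.8588 * 44.583 / 1000
Q = 51.549 MW


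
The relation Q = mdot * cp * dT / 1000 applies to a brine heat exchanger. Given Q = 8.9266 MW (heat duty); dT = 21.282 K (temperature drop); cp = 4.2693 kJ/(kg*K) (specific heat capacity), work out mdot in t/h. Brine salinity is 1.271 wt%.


mdot = Q * 1000 / (cp * dT)
mdot = 8.9266 * 1000 / (4.2693 * 21.282)
mdot = 98.24647 kg/s
Convert: 98.24647 kg/s * 3.6 = 353.69 t/h
mdot = 353.69 t/h


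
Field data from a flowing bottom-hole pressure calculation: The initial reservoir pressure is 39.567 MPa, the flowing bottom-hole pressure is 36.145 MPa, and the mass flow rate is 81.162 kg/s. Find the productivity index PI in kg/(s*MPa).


PI = mdot / (P_i - P_wf)
PI = 81.162 / (39.567 - 36.145)
PI = 23.718 kg/(s*MPa)


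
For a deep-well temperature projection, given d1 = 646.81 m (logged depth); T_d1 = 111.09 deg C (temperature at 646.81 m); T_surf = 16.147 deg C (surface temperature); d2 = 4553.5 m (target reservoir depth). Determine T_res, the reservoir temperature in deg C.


Step 1: grad = (T_d1 - T_surf)/d1 * 1000 = (111.09 - 16.147)/646.81 * 1000 = 146.7865 deg C/km
Step 2: T_res = T_surf + grad*d2/1000 = 16.147 + 146.7865*4553.5/1000 = 684.54 deg C
T_res = 684.54 deg C


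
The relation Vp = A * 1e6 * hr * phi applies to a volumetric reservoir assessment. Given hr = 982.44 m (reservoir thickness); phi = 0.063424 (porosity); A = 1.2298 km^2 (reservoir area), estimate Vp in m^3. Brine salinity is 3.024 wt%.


Vp = A * 1e6 * hr * phi
Vp = 1.2298 * 1e6 * 982.44 * 0.063424
Vp = 7.6629e+07 m^3


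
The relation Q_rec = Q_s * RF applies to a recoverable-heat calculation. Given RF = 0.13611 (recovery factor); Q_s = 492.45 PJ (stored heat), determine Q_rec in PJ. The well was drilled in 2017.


Q_rec = Q_s * RF
Q_rec = 492.45 * 0.13611
Q_rec = 67.027 PJ


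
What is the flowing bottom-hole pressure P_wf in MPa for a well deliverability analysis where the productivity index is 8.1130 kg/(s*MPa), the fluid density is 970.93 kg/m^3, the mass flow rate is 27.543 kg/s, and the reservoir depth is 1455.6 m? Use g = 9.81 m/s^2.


Step 1: P_i = rho*g*h/1e6 = 970.93*9.81*1455.6/1e6 = 13.86433 MPa
Step 2: P_wf = P_i - mdot/PI = 13.86433 - 27.543/8.113 = 10.469 MPa
P_wf = 10.469 MPa


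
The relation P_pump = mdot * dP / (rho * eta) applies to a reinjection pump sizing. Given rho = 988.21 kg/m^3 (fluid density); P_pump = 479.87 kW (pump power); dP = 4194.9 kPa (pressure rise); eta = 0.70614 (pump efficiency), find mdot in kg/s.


mdot = P_pump * rho * eta / dP
mdot = 479.87 * 988.21 * 0.70614 / 4194.9
mdot = 79.826 kg/s


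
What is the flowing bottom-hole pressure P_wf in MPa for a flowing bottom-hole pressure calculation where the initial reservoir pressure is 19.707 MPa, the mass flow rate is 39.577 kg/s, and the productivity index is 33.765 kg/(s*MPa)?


P_wf = P_i - mdot / PI
P_wf = 19.707 - 39.577 / 33.765
P_wf = 18.535 MPa


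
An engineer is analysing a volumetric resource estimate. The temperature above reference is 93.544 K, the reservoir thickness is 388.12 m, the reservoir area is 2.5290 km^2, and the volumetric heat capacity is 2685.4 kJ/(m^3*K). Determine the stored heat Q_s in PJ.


Step 1: Vr = A*1e6*hr = 2.529*1e6*388.12 = 9.815555e+08 m^3
Step 2: Q_s = Vr*rhoc*dT/1e12 = 9.815555e+08*2685.4*93.544/1e12 = 246.57 PJ
Q_s = 246.57 PJ


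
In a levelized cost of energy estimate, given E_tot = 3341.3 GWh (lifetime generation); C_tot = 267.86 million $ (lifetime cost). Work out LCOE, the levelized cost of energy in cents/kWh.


LCOE = C_tot / E_tot * 100
LCOE = 267.86 / 3341.3 * 100
LCOE = 8.0166 cents/kWh


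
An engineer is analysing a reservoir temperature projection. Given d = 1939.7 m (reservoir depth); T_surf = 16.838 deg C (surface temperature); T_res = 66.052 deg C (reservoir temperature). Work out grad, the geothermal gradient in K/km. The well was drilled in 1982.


grad = (T_res - T_surf) / d * 1000
grad = (66.052 - 16.838) / 1939.7 * 1000
grad = 25.37196 deg C/km
Convert: 25.37196 deg C/km * 1.0 = 25.372 K/km
grad = 25.372 K/km


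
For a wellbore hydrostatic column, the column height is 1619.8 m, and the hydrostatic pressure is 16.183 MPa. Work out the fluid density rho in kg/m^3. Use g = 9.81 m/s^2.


rho = P * 1e6 / (g * h)
rho = 16.183 * 1e6 / (9.81 * 1619.8)
rho = 1018.4 kg/m^3


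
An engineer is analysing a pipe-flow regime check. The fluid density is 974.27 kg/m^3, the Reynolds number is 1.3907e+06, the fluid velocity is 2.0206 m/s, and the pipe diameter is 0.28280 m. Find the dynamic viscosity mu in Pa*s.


mu = rho * vel * D / Re
mu = 974.27 * 2.0206 * 0.28280 / 1.3907e+06
mu = 0.00040032 Pa*s


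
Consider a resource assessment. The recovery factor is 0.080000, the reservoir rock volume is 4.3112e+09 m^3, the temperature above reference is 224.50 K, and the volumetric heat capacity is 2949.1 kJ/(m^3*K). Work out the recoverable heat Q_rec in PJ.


Step 1: Q_s = Vr*rhoc*dT/1e12 = 4.3112e+09*2949.1*224.5/1e12 = 2854.329 PJ
Step 2: Q_rec = Q_s * RF = 2854.329 * 0.08 = 228.35 PJ
Q_rec = 228.35 PJ
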